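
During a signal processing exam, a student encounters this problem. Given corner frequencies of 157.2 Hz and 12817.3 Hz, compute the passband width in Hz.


Bandwidth is the difference of -3dB frequencies:
BW = f_high - f_low
   = 12817.3 - 157.2
   = 12660.1 Hz

12660.1 Hz


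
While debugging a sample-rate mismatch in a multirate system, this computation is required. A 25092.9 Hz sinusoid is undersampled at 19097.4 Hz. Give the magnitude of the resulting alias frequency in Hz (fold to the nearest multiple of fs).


Compute the nearest integer multiple of fs to the signal:
n = round(25092.9 / 19097.4) = 1
f_alias = |25092.9 - 1 * 19097.4|
        = |25092.9 - 19097.4|
        = 5995.5 Hz

5995.5


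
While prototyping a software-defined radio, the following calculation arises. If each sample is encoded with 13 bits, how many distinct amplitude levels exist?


Number of quantization levels = 2^N
= 2^13
= 8192

8192


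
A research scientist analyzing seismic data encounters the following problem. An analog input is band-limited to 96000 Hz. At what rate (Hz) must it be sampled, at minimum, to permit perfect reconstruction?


The Nyquist rate is twice the maximum frequency component.
fs_min = 2 * fmax
      = 2 * 96000
      = 192000 Hz

192000


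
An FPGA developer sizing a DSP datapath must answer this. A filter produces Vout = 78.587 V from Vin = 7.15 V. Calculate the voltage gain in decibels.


Voltage gain in dB:
G = 20 * log10(Vout / Vin)
  = 20 * log10(78.587 / 7.15)
  = 20 * log10(10.991189)
  = 20 * 1.041045
  = 20.82 dB

20.82 dB


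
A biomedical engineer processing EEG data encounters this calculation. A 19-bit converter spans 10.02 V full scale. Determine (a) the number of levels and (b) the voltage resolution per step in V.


Step 1 — number of quantization levels:
L = 2^N = 2^19 = 524288

Step 2 — LSB step size:
delta = Vfs / L
      = 10.02 / 524288
      = 1.911e-05 V

Levels = 524288; step size = 1.911e-05 V


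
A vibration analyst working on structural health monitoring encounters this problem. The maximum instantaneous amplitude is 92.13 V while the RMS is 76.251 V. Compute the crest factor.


Crest factor is the ratio of peak to RMS:
CF = V_peak / V_rms
   = 92.13 / 76.251
   = 1.2082

1.2082


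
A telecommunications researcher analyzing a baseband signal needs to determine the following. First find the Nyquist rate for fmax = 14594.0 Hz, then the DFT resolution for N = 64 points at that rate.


Step 1 — Nyquist sampling rate:
fs = 2 * fmax = 2 * 14594.0 = 29188.0 Hz

Step 2 — DFT bin spacing:
df = fs / N = 29188.0 / 64 = 456.0625 Hz

456.0625 Hz


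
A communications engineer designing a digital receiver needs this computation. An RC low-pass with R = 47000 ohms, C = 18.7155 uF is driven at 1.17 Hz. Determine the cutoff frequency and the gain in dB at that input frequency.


Step 1 — cutoff frequency:
fc = 1 / (2*pi*R*C)
C = 18.7155 uF = 1.87155e-05 F
fc = 1 / (2*pi*47000*1.87155e-05)
   = 0.180934 Hz

Step 2 — magnitude at f = 1.17 Hz:
|H(f)| = 1 / sqrt(1 + (f/fc)^2)
f/fc = 1.17 / 0.180934 = 6.466446
|H| = 1 / sqrt(1 + 41.814924) = 0.1528278
|H|_dB = 20*log10(0.1528278) = -16.32 dB

fc = 0.180934 Hz; |H(1.17 Hz)| = -16.32 dB


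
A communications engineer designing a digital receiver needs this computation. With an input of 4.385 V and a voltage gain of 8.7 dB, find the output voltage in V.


Output voltage from dB gain:
V_out = V_in * 10^(gain_dB / 20)
      = 4.385 * 10^(8.7 / 20)
      = 4.385 * 2.722701
      = 11.939 V

11.939 V


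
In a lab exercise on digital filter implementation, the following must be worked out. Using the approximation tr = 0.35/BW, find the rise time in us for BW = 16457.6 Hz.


Rise time from bandwidth relationship:
tr = 0.35 / BW
   = 0.35 / 16457.6
   = 2.126677037e-05 s
   = 21.2668 us

21.2668 us


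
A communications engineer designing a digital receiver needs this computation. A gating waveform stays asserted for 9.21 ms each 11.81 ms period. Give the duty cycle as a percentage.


Duty cycle as a percentage:
DC = (t_on / T) * 100
   = (9.21 / 11.81) * 100
   = 0.779848 * 100
   = 77.98 %

77.98 %


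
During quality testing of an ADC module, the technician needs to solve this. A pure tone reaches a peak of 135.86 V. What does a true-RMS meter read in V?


RMS voltage for a sinusoidal waveform:
V_rms = V_peak / sqrt(2)
      = 135.86 / 1.414214
      = 96.068 V

96.068 V


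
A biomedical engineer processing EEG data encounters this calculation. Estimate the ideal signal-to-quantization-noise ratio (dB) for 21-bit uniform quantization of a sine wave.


Theoretical SNR for a full-scale sinusoid:
SNR = 6.02 * N + 1.76
    = 6.02 * 21 + 1.76
    = 126.42 + 1.76
    = 128.18 dB

128.18 dB


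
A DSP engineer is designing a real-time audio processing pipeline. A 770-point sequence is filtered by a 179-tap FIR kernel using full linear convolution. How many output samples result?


Linear convolution output length:
L = N + M - 1
  = 770 + 179 - 1
  = 948 samples

948


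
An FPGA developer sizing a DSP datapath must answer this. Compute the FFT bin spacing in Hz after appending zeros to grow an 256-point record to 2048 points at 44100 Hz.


Frequency resolution after zero-padding:
N_padded = 256 * 8 = 2048
df = fs / N_padded
   = 44100 / 2048
   = 21.5332 Hz

21.5332 Hz


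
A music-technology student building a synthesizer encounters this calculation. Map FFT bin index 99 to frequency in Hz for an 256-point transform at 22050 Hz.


Frequency of DFT bin k:
f_k = k * fs / N
    = 99 * 22050 / 256
    = 2182950 / 256
    = 8527.148 Hz

8527.148 Hz


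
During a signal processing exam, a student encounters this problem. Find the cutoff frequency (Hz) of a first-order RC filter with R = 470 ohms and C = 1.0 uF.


Cutoff frequency of a first-order RC filter:
fc = 1 / (2 * pi * R * C)
C = 1.0 uF = 1e-06 F
fc = 1 / (2 * pi * 470 * 1e-06)
   = 1 / 0.0029530970943744
   = 338.627538 Hz

338.627538 Hz


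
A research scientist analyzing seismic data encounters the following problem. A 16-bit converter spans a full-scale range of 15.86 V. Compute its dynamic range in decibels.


Dynamic range from full-scale to LSB:
V_min = V_max / 2^bits = 15.86 / 2^16
DR = 20 * log10(V_max / V_min)
   = 20 * log10(2^16)
   = 20 * 16 * log10(2)
   = 96.33 dB

96.33 dB


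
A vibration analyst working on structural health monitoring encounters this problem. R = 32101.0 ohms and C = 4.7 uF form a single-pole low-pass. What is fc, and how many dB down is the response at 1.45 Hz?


Step 1 — cutoff frequency:
fc = 1 / (2*pi*R*C)
C = 4.7 uF = 4.7e-06 F
fc = 1 / (2*pi*32101.0*4.7e-06)
   = 1.05488 Hz

Step 2 — magnitude at f = 1.45 Hz:
|H(f)| = 1 / sqrt(1 + (f/fc)^2)
f/fc = 1.45 / 1.05488 = 1.374564
|H| = 1 / sqrt(1 + 1.889426) = 0.5882937
|H|_dB = 20*log10(0.5882937) = -4.61 dB

fc = 1.05488 Hz; |H(1.45 Hz)| = -4.61 dB


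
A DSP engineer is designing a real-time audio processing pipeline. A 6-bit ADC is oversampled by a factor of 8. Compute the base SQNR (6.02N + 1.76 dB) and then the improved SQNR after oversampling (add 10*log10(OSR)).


Step 1 — baseline SQNR at Nyquist:
SQNR_base = 6.02*N + 1.76
          = 6.02*6 + 1.76
          = 37.88 dB

Step 2 — oversampling processing gain:
G = 10*log10(OSR) = 10*log10(8) = 9.03 dB

Step 3 — total:
SQNR_total = 37.88 + 9.03 = 46.91 dB

Base SQNR = 37.88 dB; oversampled SQNR = 46.91 dB


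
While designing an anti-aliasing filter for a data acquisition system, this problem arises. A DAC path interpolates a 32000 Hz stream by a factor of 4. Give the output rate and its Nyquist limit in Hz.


Step 1 — output sample rate after interpolation by L:
fs_out = L * fs_in = 4 * 32000 = 128000 Hz

Step 2 — Nyquist frequency of the output stream:
f_Nyq = fs_out / 2 = 128000 / 2 = 64000.0 Hz

fs_out = 128000 Hz; f_Nyquist = 64000.0 Hz


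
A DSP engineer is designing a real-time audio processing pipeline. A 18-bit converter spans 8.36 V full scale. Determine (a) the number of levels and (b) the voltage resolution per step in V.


Step 1 — number of quantization levels:
L = 2^N = 2^18 = 262144

Step 2 — LSB step size:
delta = Vfs / L
      = 8.36 / 262144
      = 3.189e-05 V

Levels = 262144; step size = 3.189e-05 V


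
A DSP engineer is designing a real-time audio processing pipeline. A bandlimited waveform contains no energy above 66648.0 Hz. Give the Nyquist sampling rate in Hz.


The Nyquist rate is twice the maximum frequency component.
fs_min = 2 * fmax
      = 2 * 66648.0
      = 133296.0 Hz

133296.0


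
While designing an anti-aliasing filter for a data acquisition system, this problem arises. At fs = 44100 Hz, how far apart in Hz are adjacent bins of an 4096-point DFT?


DFT frequency resolution:
df = fs / N
   = 44100 / 4096
   = 10.7666 Hz

10.7666 Hz


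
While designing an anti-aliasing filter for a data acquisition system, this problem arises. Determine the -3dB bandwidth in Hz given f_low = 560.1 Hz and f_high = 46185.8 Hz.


Bandwidth is the difference of -3dB frequencies:
BW = f_high - f_low
   = 46185.8 - 560.1
   = 45625.7 Hz

45625.7 Hz


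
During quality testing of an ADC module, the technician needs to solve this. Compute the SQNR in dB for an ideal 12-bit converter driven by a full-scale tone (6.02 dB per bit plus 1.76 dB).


Theoretical SNR for a full-scale sinusoid:
SNR = 6.02 * N + 1.76
    = 6.02 * 12 + 1.76
    = 72.24 + 1.76
    = 74.0 dB

74.0 dB


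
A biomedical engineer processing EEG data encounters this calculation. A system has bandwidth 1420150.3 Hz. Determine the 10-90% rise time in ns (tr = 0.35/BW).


Rise time from bandwidth relationship:
tr = 0.35 / BW
   = 0.35 / 1420150.3
   = 2.464527874e-07 s
   = 246.4528 ns

246.4528 ns


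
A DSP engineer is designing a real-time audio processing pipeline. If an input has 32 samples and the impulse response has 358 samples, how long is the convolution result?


Linear convolution output length:
L = N + M - 1
  = 32 + 358 - 1
  = 389 samples

389


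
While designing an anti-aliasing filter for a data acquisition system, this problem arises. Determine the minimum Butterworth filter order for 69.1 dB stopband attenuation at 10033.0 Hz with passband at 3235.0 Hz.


Butterworth filter order formula:
n = log10(10^(A/10) - 1) / (2 * log10(f_stop/f_pass))
10^(69.1/10) - 1 = 8128304.1616
f_stop/f_pass = 10033.0 / 3235.0 = 3.1014
n = 7.0287 -> ceil = 8

8


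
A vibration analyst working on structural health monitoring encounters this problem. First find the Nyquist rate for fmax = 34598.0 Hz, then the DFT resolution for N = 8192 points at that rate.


Step 1 — Nyquist sampling rate:
fs = 2 * fmax = 2 * 34598.0 = 69196.0 Hz

Step 2 — DFT bin spacing:
df = fs / N = 69196.0 / 8192 = 8.4468 Hz

8.4468 Hz


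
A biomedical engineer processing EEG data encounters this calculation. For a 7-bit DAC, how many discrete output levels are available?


Number of quantization levels = 2^N
= 2^7
= 128

128


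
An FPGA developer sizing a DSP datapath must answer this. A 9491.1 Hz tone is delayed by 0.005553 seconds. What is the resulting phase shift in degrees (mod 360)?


Phase shift from frequency and time delay:
phi = 360 * f * t_delay
    = 360 * 9491.1 * 0.005553
    = 18973.47 degrees
    mod 360 = 253.47 degrees

253.47 degrees


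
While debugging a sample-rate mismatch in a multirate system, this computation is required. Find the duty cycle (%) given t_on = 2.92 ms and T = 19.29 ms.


Duty cycle as a percentage:
DC = (t_on / T) * 100
   = (2.92 / 19.29) * 100
   = 0.151374 * 100
   = 15.14 %

15.14 %


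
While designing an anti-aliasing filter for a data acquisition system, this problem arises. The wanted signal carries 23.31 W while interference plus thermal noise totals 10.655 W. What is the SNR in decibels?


SNR in decibels:
SNR = 10 * log10(Ps / Pn)
    = 10 * log10(23.31 / 10.655)
    = 10 * log10(2.1877)
    = 10 * 0.34
    = 3.4 dB

3.4 dB


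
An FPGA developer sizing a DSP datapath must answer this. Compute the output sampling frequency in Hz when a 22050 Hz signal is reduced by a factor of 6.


Decimation reduces the sample rate:
fs_out = fs_in / M
       = 22050 / 6
       = 3675.0 Hz

3675.0 Hz


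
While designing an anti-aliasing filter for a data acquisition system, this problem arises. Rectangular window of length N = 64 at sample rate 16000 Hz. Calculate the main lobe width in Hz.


Main lobe width for a rectangular window:
Width = 2 * fs / N
      = 2 * 16000 / 64
      = 32000 / 64
      = 500.0 Hz

500.0 Hz


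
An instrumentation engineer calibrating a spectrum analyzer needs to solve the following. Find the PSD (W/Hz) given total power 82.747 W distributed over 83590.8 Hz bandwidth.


Power spectral density:
PSD = P / BW
    = 82.747 / 83590.8
    = 0.00098991 W/Hz

0.00098991 W/Hz


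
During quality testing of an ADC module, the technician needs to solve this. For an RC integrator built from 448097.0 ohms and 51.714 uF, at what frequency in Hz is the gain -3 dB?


Cutoff frequency of a first-order RC filter:
fc = 1 / (2 * pi * R * C)
C = 51.714 uF = 5.1714e-05 F
fc = 1 / (2 * pi * 448097.0 * 5.1714e-05)
   = 1 / 145.59955102758
   = 0.006868 Hz

0.006868 Hz


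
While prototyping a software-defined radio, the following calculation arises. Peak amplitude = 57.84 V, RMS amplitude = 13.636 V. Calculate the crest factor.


Crest factor is the ratio of peak to RMS:
CF = V_peak / V_rms
   = 57.84 / 13.636
   = 4.2417

4.2417


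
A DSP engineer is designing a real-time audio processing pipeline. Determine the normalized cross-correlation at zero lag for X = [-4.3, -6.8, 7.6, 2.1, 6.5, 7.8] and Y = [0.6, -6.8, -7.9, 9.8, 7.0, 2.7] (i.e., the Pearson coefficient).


Pearson correlation coefficient (population):
r = cov(X,Y) / (std(X) * std(Y))
Mean X = 2.15, Mean Y = 0.9
Cov(X,Y) = 9.858333
Std(X) = 5.80596, Std(Y) = 6.538094
r = 0.2597

0.2597


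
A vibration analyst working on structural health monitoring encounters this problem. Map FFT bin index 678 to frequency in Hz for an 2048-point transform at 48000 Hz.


Frequency of DFT bin k:
f_k = k * fs / N
    = 678 * 48000 / 2048
    = 32544000 / 2048
    = 15890.625 Hz

15890.625 Hz


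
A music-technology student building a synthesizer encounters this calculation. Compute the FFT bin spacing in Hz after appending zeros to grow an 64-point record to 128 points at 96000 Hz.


Frequency resolution after zero-padding:
N_padded = 64 * 2 = 128
df = fs / N_padded
   = 96000 / 128
   = 750.0 Hz

750.0 Hz


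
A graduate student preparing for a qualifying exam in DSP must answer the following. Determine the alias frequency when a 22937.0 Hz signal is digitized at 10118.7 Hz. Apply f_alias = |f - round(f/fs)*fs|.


Compute the nearest integer multiple of fs to the signal:
n = round(22937.0 / 10118.7) = 2
f_alias = |22937.0 - 2 * 10118.7|
        = |22937.0 - 20237.4|
        = 2699.6 Hz

2699.6


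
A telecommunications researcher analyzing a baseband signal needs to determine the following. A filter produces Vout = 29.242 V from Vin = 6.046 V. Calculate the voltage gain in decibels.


Voltage gain in dB:
G = 20 * log10(Vout / Vin)
  = 20 * log10(29.242 / 6.046)
  = 20 * log10(4.836586)
  = 20 * 0.684539
  = 13.69 dB

13.69 dB


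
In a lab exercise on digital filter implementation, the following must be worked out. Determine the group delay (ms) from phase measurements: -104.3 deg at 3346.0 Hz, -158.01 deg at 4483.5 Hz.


Group delay from phase difference:
tau = -d(phi)/d(omega)
d(phi) = -53.71 deg = -0.937416 rad
d(omega) = 2*pi*(4483.5 - 3346.0) = 7147.1233 rad/s
tau = -(-0.937416) / 7147.1233
    = 0.1312 ms

0.1312 ms


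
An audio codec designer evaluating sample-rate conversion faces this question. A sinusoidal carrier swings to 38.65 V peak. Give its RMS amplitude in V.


RMS voltage for a sinusoidal waveform:
V_rms = V_peak / sqrt(2)
      = 38.65 / 1.414214
      = 27.33 V

27.33 V


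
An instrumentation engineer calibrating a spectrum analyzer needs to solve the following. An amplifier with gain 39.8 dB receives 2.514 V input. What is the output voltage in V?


Output voltage from dB gain:
V_out = V_in * 10^(gain_dB / 20)
      = 2.514 * 10^(39.8 / 20)
      = 2.514 * 97.723722
      = 245.6774 V

245.6774 V


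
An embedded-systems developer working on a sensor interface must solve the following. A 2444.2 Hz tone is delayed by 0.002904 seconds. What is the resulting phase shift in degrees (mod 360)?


Phase shift from frequency and time delay:
phi = 360 * f * t_delay
    = 360 * 2444.2 * 0.002904
    = 2555.26 degrees
    mod 360 = 35.26 degrees

35.26 degrees


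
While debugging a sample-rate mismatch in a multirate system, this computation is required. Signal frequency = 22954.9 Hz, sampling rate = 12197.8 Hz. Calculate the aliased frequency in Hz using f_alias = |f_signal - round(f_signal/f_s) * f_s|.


Compute the nearest integer multiple of fs to the signal:
n = round(22954.9 / 12197.8) = 2
f_alias = |22954.9 - 2 * 12197.8|
        = |22954.9 - 24395.6|
        = 1440.7 Hz

1440.7


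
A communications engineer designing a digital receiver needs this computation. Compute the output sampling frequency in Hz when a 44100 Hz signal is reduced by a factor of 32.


Decimation reduces the sample rate:
fs_out = fs_in / M
       = 44100 / 32
       = 1378.125 Hz

1378.125 Hz


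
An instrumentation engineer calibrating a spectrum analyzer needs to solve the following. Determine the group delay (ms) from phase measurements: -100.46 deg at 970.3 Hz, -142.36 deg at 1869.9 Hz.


Group delay from phase difference:
tau = -d(phi)/d(omega)
d(phi) = -41.9 deg = -0.731293 rad
d(omega) = 2*pi*(1869.9 - 970.3) = 5652.3535 rad/s
tau = -(-0.731293) / 5652.3535
    = 0.1294 ms

0.1294 ms


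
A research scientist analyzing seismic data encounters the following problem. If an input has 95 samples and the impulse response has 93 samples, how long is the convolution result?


Linear convolution output length:
L = N + M - 1
  = 95 + 93 - 1
  = 187 samples

187


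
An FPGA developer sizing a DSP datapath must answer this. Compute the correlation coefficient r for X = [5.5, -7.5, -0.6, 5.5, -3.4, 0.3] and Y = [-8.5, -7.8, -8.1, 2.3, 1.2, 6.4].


Pearson correlation coefficient (population):
r = cov(X,Y) / (std(X) * std(Y))
Mean X = -0.0333, Mean Y = -2.4167
Cov(X,Y) = 4.436111
Std(X) = 4.632374, Std(Y) = 5.935042
r = 0.1614

0.1614


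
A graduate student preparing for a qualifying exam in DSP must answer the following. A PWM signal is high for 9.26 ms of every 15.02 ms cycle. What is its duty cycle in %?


Duty cycle as a percentage:
DC = (t_on / T) * 100
   = (9.26 / 15.02) * 100
   = 0.616511 * 100
   = 61.65 %

61.65 %


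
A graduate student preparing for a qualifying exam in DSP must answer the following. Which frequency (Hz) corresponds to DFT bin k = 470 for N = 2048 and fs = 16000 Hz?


Frequency of DFT bin k:
f_k = k * fs / N
    = 470 * 16000 / 2048
    = 7520000 / 2048
    = 3671.875 Hz

3671.875 Hz


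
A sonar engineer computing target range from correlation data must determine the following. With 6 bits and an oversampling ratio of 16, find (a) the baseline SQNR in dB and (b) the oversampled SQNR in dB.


Step 1 — baseline SQNR at Nyquist:
SQNR_base = 6.02*N + 1.76
          = 6.02*6 + 1.76
          = 37.88 dB

Step 2 — oversampling processing gain:
G = 10*log10(OSR) = 10*log10(16) = 12.04 dB

Step 3 — total:
SQNR_total = 37.88 + 12.04 = 49.92 dB

Base SQNR = 37.88 dB; oversampled SQNR = 49.92 dB


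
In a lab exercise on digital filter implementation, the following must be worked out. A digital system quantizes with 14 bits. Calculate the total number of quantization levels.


Number of quantization levels = 2^N
= 2^14
= 16384

16384


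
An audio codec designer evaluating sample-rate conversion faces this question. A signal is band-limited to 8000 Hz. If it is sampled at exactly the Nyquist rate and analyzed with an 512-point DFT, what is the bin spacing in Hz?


Step 1 — Nyquist sampling rate:
fs = 2 * fmax = 2 * 8000 = 16000 Hz

Step 2 — DFT bin spacing:
df = fs / N = 16000 / 512 = 31.25 Hz

31.25 Hz


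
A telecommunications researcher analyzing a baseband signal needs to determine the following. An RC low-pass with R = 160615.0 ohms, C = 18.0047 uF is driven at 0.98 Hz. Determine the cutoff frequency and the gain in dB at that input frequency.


Step 1 — cutoff frequency:
fc = 1 / (2*pi*R*C)
C = 18.0047 uF = 1.80047e-05 F
fc = 1 / (2*pi*160615.0*1.80047e-05)
   = 0.0550362 Hz

Step 2 — magnitude at f = 0.98 Hz:
|H(f)| = 1 / sqrt(1 + (f/fc)^2)
f/fc = 0.98 / 0.0550362 = 17.806462
|H| = 1 / sqrt(1 + 317.070089) = 0.056071
|H|_dB = 20*log10(0.056071) = -25.03 dB

fc = 0.0550362 Hz; |H(0.98 Hz)| = -25.03 dB


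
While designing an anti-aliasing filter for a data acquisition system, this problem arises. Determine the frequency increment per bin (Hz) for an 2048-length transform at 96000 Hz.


DFT frequency resolution:
df = fs / N
   = 96000 / 2048
   = 46.875 Hz

46.875 Hz


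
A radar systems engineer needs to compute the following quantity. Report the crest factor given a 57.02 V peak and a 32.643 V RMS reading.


Crest factor is the ratio of peak to RMS:
CF = V_peak / V_rms
   = 57.02 / 32.643
   = 1.7468

1.7468


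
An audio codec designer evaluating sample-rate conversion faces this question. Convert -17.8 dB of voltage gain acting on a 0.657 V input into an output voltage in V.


Output voltage from dB gain:
V_out = V_in * 10^(gain_dB / 20)
      = 0.657 * 10^(-17.8 / 20)
      = 0.657 * 0.128825
      = 0.0846 V

0.0846 V


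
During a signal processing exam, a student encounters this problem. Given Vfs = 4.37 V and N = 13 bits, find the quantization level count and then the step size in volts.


Step 1 — number of quantization levels:
L = 2^N = 2^13 = 8192

Step 2 — LSB step size:
delta = Vfs / L
      = 4.37 / 8192
      = 0.00053345 V

Levels = 8192; step size = 0.00053345 V


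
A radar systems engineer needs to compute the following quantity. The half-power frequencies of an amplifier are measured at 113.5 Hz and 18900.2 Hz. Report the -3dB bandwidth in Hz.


Bandwidth is the difference of -3dB frequencies:
BW = f_high - f_low
   = 18900.2 - 113.5
   = 18786.7 Hz

18786.7 Hz


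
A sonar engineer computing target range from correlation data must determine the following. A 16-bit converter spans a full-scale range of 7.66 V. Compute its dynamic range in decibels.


Dynamic range from full-scale to LSB:
V_min = V_max / 2^bits = 7.66 / 2^16
DR = 20 * log10(V_max / V_min)
   = 20 * log10(2^16)
   = 20 * 16 * log10(2)
   = 96.33 dB

96.33 dB


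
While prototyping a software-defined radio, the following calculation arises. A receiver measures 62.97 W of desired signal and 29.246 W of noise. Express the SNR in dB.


SNR in decibels:
SNR = 10 * log10(Ps / Pn)
    = 10 * log10(62.97 / 29.246)
    = 10 * log10(2.1531)
    = 10 * 0.3331
    = 3.33 dB

3.33 dB


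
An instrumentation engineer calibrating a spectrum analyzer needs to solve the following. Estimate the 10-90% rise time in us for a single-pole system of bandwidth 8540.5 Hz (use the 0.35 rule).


Rise time from bandwidth relationship:
tr = 0.35 / BW
   = 0.35 / 8540.5
   = 4.098120719e-05 s
   = 40.9812 us

40.9812 us


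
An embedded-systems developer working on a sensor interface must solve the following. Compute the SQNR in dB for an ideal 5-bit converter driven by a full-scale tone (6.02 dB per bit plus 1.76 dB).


Theoretical SNR for a full-scale sinusoid:
SNR = 6.02 * N + 1.76
    = 6.02 * 5 + 1.76
    = 30.1 + 1.76
    = 31.86 dB

31.86 dB


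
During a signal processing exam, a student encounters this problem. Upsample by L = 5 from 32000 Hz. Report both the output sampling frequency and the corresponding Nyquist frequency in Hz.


Step 1 — output sample rate after interpolation by L:
fs_out = L * fs_in = 5 * 32000 = 160000 Hz

Step 2 — Nyquist frequency of the output stream:
f_Nyq = fs_out / 2 = 160000 / 2 = 80000.0 Hz

fs_out = 160000 Hz; f_Nyquist = 80000.0 Hz


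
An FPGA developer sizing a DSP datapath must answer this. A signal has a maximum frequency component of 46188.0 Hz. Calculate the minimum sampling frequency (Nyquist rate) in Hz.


The Nyquist rate is twice the maximum frequency component.
fs_min = 2 * fmax
      = 2 * 46188.0
      = 92376.0 Hz

92376.0


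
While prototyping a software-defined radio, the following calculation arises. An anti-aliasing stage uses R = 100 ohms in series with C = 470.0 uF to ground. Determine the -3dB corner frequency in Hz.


Cutoff frequency of a first-order RC filter:
fc = 1 / (2 * pi * R * C)
C = 470.0 uF = 0.00047 F
fc = 1 / (2 * pi * 100 * 0.00047)
   = 1 / 0.29530970943744
   = 3.386275 Hz

3.386275 Hz


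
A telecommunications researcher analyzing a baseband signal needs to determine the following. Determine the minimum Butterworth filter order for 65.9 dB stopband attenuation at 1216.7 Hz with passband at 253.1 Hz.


Butterworth filter order formula:
n = log10(10^(A/10) - 1) / (2 * log10(f_stop/f_pass))
10^(65.9/10) - 1 = 3890450.4499
f_stop/f_pass = 1216.7 / 253.1 = 4.8072
n = 4.8321 -> ceil = 5

5


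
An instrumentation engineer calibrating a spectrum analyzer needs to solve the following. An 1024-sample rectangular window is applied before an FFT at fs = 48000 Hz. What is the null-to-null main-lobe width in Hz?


Main lobe width for a rectangular window:
Width = 2 * fs / N
      = 2 * 48000 / 1024
      = 96000 / 1024
      = 93.75 Hz

93.75 Hz


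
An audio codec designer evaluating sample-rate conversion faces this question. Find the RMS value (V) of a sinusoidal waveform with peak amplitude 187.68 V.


RMS voltage for a sinusoidal waveform:
V_rms = V_peak / sqrt(2)
      = 187.68 / 1.414214
      = 132.71 V

132.71 V


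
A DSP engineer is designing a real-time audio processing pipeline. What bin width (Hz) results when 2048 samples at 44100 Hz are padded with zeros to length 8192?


Frequency resolution after zero-padding:
N_padded = 2048 * 4 = 8192
df = fs / N_padded
   = 44100 / 8192
   = 5.3833 Hz

5.3833 Hz


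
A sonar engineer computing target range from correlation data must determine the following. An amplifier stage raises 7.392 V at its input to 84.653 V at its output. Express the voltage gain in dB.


Voltage gain in dB:
G = 20 * log10(Vout / Vin)
  = 20 * log10(84.653 / 7.392)
  = 20 * log10(11.451975)
  = 20 * 1.05888
  = 21.18 dB

21.18 dB


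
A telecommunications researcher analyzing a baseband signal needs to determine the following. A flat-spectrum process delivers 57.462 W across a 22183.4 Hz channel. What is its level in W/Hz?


Power spectral density:
PSD = P / BW
    = 57.462 / 22183.4
    = 0.00259032 W/Hz

0.00259032 W/Hz


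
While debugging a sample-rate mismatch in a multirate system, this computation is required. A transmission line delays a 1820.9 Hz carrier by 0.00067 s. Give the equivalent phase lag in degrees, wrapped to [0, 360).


Phase shift from frequency and time delay:
phi = 360 * f * t_delay
    = 360 * 1820.9 * 0.00067
    = 439.2 degrees
    mod 360 = 79.2 degrees

79.2 degrees


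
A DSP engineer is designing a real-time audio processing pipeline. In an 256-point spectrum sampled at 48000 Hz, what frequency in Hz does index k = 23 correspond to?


Frequency of DFT bin k:
f_k = k * fs / N
    = 23 * 48000 / 256
    = 1104000 / 256
    = 4312.5 Hz

4312.5 Hz


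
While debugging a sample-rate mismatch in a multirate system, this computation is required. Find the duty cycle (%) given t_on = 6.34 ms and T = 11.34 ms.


Duty cycle as a percentage:
DC = (t_on / T) * 100
   = (6.34 / 11.34) * 100
   = 0.559083 * 100
   = 55.91 %

55.91 %


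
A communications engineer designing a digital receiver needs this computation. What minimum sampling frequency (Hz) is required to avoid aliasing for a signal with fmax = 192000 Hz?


The Nyquist rate is twice the maximum frequency component.
fs_min = 2 * fmax
      = 2 * 192000
      = 384000 Hz

384000


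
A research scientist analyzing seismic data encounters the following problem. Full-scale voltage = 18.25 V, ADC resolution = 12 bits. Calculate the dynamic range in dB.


Dynamic range from full-scale to LSB:
V_min = V_max / 2^bits = 18.25 / 2^12
DR = 20 * log10(V_max / V_min)
   = 20 * log10(2^12)
   = 20 * 12 * log10(2)
   = 72.25 dB

72.25 dB


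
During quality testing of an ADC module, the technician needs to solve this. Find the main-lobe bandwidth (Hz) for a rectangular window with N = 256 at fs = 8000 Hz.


Main lobe width for a rectangular window:
Width = 2 * fs / N
      = 2 * 8000 / 256
      = 16000 / 256
      = 62.5 Hz

62.5 Hz


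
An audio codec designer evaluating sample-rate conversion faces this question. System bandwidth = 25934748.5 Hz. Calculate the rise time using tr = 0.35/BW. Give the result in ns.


Rise time from bandwidth relationship:
tr = 0.35 / BW
   = 0.35 / 25934748.5
   = 1.349540752e-08 s
   = 13.4954 ns

13.4954 ns


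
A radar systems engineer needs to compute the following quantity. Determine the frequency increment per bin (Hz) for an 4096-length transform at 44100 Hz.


DFT frequency resolution:
df = fs / N
   = 44100 / 4096
   = 10.7666 Hz

10.7666 Hz


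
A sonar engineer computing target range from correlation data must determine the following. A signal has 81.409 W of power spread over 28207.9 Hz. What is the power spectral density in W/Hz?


Power spectral density:
PSD = P / BW
    = 81.409 / 28207.9
    = 0.00288604 W/Hz

0.00288604 W/Hz


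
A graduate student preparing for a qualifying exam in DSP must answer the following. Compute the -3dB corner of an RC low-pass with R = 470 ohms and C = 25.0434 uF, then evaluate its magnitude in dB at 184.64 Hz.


Step 1 — cutoff frequency:
fc = 1 / (2*pi*R*C)
C = 25.0434 uF = 2.50434e-05 F
fc = 1 / (2*pi*470*2.50434e-05)
   = 13.5216 Hz

Step 2 — magnitude at f = 184.64 Hz:
|H(f)| = 1 / sqrt(1 + (f/fc)^2)
f/fc = 184.64 / 13.5216 = 13.655189
|H| = 1 / sqrt(1 + 186.464187) = 0.0730366
|H|_dB = 20*log10(0.0730366) = -22.73 dB

fc = 13.5216 Hz; |H(184.64 Hz)| = -22.73 dB


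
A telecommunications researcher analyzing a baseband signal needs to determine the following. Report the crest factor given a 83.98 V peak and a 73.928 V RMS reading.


Crest factor is the ratio of peak to RMS:
CF = V_peak / V_rms
   = 83.98 / 73.928
   = 1.136

1.136


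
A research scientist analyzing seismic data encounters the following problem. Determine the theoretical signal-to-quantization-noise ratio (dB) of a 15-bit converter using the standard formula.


Theoretical SNR for a full-scale sinusoid:
SNR = 6.02 * N + 1.76
    = 6.02 * 15 + 1.76
    = 90.3 + 1.76
    = 92.06 dB

92.06 dB


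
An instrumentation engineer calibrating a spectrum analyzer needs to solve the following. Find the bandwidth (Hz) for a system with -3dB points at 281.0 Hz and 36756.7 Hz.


Bandwidth is the difference of -3dB frequencies:
BW = f_high - f_low
   = 36756.7 - 281.0
   = 36475.7 Hz

36475.7 Hz


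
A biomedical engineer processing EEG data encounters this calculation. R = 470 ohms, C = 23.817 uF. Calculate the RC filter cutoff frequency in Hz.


Cutoff frequency of a first-order RC filter:
fc = 1 / (2 * pi * R * C)
C = 23.817 uF = 2.3817e-05 F
fc = 1 / (2 * pi * 470 * 2.3817e-05)
   = 1 / 0.070333913496715
   = 14.217892 Hz

14.217892 Hz


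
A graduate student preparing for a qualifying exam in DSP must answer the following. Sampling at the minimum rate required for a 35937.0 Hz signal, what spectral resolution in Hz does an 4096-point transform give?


Step 1 — Nyquist sampling rate:
fs = 2 * fmax = 2 * 35937.0 = 71874.0 Hz

Step 2 — DFT bin spacing:
df = fs / N = 71874.0 / 4096 = 17.5474 Hz

17.5474 Hz


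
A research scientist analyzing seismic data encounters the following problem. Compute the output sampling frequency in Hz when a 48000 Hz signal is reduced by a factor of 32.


Decimation reduces the sample rate:
fs_out = fs_in / M
       = 48000 / 32
       = 1500.0 Hz

1500.0 Hz


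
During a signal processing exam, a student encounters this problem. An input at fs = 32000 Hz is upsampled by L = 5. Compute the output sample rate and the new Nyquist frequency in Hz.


Step 1 — output sample rate after interpolation by L:
fs_out = L * fs_in = 5 * 32000 = 160000 Hz

Step 2 — Nyquist frequency of the output stream:
f_Nyq = fs_out / 2 = 160000 / 2 = 80000.0 Hz

fs_out = 160000 Hz; f_Nyquist = 80000.0 Hz


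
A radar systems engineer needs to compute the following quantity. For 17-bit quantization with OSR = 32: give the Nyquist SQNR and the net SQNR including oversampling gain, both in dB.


Step 1 — baseline SQNR at Nyquist:
SQNR_base = 6.02*N + 1.76
          = 6.02*17 + 1.76
          = 104.1 dB

Step 2 — oversampling processing gain:
G = 10*log10(OSR) = 10*log10(32) = 15.05 dB

Step 3 — total:
SQNR_total = 104.1 + 15.05 = 119.15 dB

Base SQNR = 104.1 dB; oversampled SQNR = 119.15 dB


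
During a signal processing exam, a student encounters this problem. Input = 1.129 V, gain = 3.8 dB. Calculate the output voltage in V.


Output voltage from dB gain:
V_out = V_in * 10^(gain_dB / 20)
      = 1.129 * 10^(3.8 / 20)
      = 1.129 * 1.548817
      = 1.7486 V

1.7486 V


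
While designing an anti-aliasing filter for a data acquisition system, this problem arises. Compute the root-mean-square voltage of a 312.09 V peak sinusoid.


RMS voltage for a sinusoidal waveform:
V_rms = V_peak / sqrt(2)
      = 312.09 / 1.414214
      = 220.681 V

220.681 V


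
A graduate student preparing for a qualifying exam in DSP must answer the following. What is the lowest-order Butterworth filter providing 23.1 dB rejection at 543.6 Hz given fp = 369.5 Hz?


Butterworth filter order formula:
n = log10(10^(A/10) - 1) / (2 * log10(f_stop/f_pass))
10^(23.1/10) - 1 = 203.1738
f_stop/f_pass = 543.6 / 369.5 = 1.4712
n = 6.8824 -> ceil = 7

7


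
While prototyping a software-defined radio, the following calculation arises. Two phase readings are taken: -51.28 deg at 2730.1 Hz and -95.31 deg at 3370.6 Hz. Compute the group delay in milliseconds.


Group delay from phase difference:
tau = -d(phi)/d(omega)
d(phi) = -44.03 deg = -0.768468 rad
d(omega) = 2*pi*(3370.6 - 2730.1) = 4024.3802 rad/s
tau = -(-0.768468) / 4024.3802
    = 0.191 ms

0.191 ms


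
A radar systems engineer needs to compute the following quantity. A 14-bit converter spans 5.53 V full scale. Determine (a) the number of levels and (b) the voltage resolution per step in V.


Step 1 — number of quantization levels:
L = 2^N = 2^14 = 16384

Step 2 — LSB step size:
delta = Vfs / L
      = 5.53 / 16384
      = 0.00033752 V

Levels = 16384; step size = 0.00033752 V


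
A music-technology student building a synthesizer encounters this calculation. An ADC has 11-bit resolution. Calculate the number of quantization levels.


Number of quantization levels = 2^N
= 2^11
= 2048

2048


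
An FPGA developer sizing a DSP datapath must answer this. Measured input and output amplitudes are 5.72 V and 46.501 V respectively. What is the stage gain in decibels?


Voltage gain in dB:
G = 20 * log10(Vout / Vin)
  = 20 * log10(46.501 / 5.72)
  = 20 * log10(8.129545)
  = 20 * 0.910066
  = 18.2 dB

18.2 dB


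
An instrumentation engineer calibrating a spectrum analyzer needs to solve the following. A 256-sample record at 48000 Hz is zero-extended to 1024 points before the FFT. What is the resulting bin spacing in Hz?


Frequency resolution after zero-padding:
N_padded = 256 * 4 = 1024
df = fs / N_padded
   = 48000 / 1024
   = 46.875 Hz

46.875 Hz


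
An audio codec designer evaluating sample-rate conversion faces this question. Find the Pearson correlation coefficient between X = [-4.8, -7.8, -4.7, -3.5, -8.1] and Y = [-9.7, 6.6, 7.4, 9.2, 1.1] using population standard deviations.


Pearson correlation coefficient (population):
r = cov(X,Y) / (std(X) * std(Y))
Mean X = -5.78, Mean Y = 2.92
Cov(X,Y) = 0.7156
Std(X) = 1.832376, Std(Y) = 6.864809
r = 0.0569

0.0569


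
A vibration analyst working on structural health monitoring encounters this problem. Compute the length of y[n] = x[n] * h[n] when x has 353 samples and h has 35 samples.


Linear convolution output length:
L = N + M - 1
  = 353 + 35 - 1
  = 387 samples

387


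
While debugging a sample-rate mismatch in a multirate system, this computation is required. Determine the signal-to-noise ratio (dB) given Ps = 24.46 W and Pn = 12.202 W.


SNR in decibels:
SNR = 10 * log10(Ps / Pn)
    = 10 * log10(24.46 / 12.202)
    = 10 * log10(2.0046)
    = 10 * 0.302
    = 3.02 dB

3.02 dB


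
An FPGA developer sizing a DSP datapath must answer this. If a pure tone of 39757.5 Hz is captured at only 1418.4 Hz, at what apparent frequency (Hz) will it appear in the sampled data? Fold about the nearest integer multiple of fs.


Compute the nearest integer multiple of fs to the signal:
n = round(39757.5 / 1418.4) = 28
f_alias = |39757.5 - 28 * 1418.4|
        = |39757.5 - 39715.2|
        = 42.3 Hz

42.3


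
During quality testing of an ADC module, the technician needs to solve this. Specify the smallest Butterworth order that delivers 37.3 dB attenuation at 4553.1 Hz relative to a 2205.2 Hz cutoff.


Butterworth filter order formula:
n = log10(10^(A/10) - 1) / (2 * log10(f_stop/f_pass))
10^(37.3/10) - 1 = 5369.318
f_stop/f_pass = 4553.1 / 2205.2 = 2.0647
n = 5.9232 -> ceil = 6

6


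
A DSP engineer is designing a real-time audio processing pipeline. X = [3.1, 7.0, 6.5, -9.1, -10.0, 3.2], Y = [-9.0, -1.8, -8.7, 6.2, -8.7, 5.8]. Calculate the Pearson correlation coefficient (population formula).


Pearson correlation coefficient (population):
r = cov(X,Y) / (std(X) * std(Y))
Mean X = 0.1167, Mean Y = -2.7
Cov(X,Y) = -7.67
Std(X) = 6.997956, Std(Y) = 6.632747
r = -0.1652

-0.1652


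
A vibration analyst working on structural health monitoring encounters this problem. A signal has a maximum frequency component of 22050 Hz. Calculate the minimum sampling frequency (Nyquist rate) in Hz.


The Nyquist rate is twice the maximum frequency component.
fs_min = 2 * fmax
      = 2 * 22050
      = 44100 Hz

44100


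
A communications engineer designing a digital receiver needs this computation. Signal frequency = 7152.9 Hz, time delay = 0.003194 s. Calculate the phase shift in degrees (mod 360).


Phase shift from frequency and time delay:
phi = 360 * f * t_delay
    = 360 * 7152.9 * 0.003194
    = 8224.69 degrees
    mod 360 = 304.69 degrees

304.69 degrees


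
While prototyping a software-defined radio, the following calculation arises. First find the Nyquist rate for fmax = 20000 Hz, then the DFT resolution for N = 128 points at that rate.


Step 1 — Nyquist sampling rate:
fs = 2 * fmax = 2 * 20000 = 40000 Hz

Step 2 — DFT bin spacing:
df = fs / N = 40000 / 128 = 312.5 Hz

312.5 Hz


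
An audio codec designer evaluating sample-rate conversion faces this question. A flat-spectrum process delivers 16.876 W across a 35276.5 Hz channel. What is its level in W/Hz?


Power spectral density:
PSD = P / BW
    = 16.876 / 35276.5
    = 0.00047839 W/Hz

0.00047839 W/Hz


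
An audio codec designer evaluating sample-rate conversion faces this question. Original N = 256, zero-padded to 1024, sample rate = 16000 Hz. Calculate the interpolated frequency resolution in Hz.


Frequency resolution after zero-padding:
N_padded = 256 * 4 = 1024
df = fs / N_padded
   = 16000 / 1024
   = 15.625 Hz

15.625 Hz


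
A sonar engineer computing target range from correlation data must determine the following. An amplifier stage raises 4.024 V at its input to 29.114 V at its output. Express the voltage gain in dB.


Voltage gain in dB:
G = 20 * log10(Vout / Vin)
  = 20 * log10(29.114 / 4.024)
  = 20 * log10(7.235089)
  = 20 * 0.859444
  = 17.19 dB

17.19 dB
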